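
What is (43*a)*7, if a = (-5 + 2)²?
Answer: 2709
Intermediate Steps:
a = 9 (a = (-3)² = 9)
(43*a)*7 = (43*9)*7 = 387*7 = 2709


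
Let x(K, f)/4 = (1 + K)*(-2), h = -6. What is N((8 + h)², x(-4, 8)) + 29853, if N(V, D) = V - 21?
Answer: 29836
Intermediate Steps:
x(K, f) = -8 - 8*K (x(K, f) = 4*((1 + K)*(-2)) = 4*(-2 - 2*K) = -8 - 8*K)
N(V, D) = -21 + V
N((8 + h)², x(-4, 8)) + 29853 = (-21 + (8 - 6)²) + 29853 = (-21 + 2²) + 29853 = (-21 + 4) + 29853 = -17 + 29853 = 29836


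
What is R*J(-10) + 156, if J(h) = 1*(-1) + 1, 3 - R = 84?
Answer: 156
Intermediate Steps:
R = -81 (R = 3 - 1*84 = 3 - 84 = -81)
J(h) = 0 (J(h) = -1 + 1 = 0)
R*J(-10) + 156 = -81*0 + 156 = 0 + 156 = 156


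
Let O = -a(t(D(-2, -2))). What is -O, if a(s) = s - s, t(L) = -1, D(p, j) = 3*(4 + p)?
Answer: 0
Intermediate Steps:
D(p, j) = 12 + 3*p
a(s) = 0
O = 0 (O = -1*0 = 0)
-O = -1*0 = 0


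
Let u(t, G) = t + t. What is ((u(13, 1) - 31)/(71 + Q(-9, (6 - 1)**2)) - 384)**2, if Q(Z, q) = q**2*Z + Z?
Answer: 4563294898969/30946969 ≈ 1.4746e+5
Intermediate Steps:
u(t, G) = 2*t
Q(Z, q) = Z + Z*q**2 (Q(Z, q) = Z*q**2 + Z = Z + Z*q**2)
((u(13, 1) - 31)/(71 + Q(-9, (6 - 1)**2)) - 384)**2 = ((2*13 - 31)/(71 - 9*(1 + ((6 - 1)**2)**2)) - 384)**2 = ((26 - 31)/(71 - 9*(1 + (5**2)**2)) - 384)**2 = (-5/(71 - 9*(1 + 25**2)) - 384)**2 = (-5/(71 - 9*(1 + 625)) - 384)**2 = (-5/(71 - 9*626) - 384)**2 = (-5/(71 - 5634) - 384)**2 = (-5/(-5563) - 384)**2 = (-5*(-1/5563) - 384)**2 = (5/5563 - 384)**2 = (-2136187/5563)**2 = 4563294898969/30946969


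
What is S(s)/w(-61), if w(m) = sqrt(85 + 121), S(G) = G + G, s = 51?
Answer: 51*sqrt(206)/103 ≈ 7.1067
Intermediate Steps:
S(G) = 2*G
w(m) = sqrt(206)
S(s)/w(-61) = (2*51)/(sqrt(206)) = 102*(sqrt(206)/206) = 51*sqrt(206)/103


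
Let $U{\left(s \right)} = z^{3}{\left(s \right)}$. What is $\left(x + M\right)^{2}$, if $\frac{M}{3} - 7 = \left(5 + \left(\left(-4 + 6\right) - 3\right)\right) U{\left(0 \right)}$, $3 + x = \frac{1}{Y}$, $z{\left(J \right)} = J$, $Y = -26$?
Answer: $\frac{218089}{676} \approx 322.62$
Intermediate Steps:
$x = - \frac{79}{26}$ ($x = -3 + \frac{1}{-26} = -3 - \frac{1}{26} = - \frac{79}{26} \approx -3.0385$)
$U{\left(s \right)} = s^{3}$
$M = 21$ ($M = 21 + 3 \left(5 + \left(\left(-4 + 6\right) - 3\right)\right) 0^{3} = 21 + 3 \left(5 + \left(2 - 3\right)\right) 0 = 21 + 3 \left(5 - 1\right) 0 = 21 + 3 \cdot 4 \cdot 0 = 21 + 3 \cdot 0 = 21 + 0 = 21$)
$\left(x + M\right)^{2} = \left(- \frac{79}{26} + 21\right)^{2} = \left(\frac{467}{26}\right)^{2} = \frac{218089}{676}$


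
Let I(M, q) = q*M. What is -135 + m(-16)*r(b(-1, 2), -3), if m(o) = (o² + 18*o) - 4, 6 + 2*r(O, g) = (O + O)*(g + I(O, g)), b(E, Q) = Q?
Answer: 621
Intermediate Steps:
I(M, q) = M*q
r(O, g) = -3 + O*(g + O*g) (r(O, g) = -3 + ((O + O)*(g + O*g))/2 = -3 + ((2*O)*(g + O*g))/2 = -3 + (2*O*(g + O*g))/2 = -3 + O*(g + O*g))
m(o) = -4 + o² + 18*o
-135 + m(-16)*r(b(-1, 2), -3) = -135 + (-4 + (-16)² + 18*(-16))*(-3 + 2*(-3) - 3*2²) = -135 + (-4 + 256 - 288)*(-3 - 6 - 3*4) = -135 - 36*(-3 - 6 - 12) = -135 - 36*(-21) = -135 + 756 = 621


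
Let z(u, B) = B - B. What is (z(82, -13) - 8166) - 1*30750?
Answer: -38916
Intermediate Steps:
z(u, B) = 0
(z(82, -13) - 8166) - 1*30750 = (0 - 8166) - 1*30750 = -8166 - 30750 = -38916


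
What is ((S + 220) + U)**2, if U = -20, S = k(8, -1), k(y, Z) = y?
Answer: 43264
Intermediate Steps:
S = 8
((S + 220) + U)**2 = ((8 + 220) - 20)**2 = (228 - 20)**2 = 208**2 = 43264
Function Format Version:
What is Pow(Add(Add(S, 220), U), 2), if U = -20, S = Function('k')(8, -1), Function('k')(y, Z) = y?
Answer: 43264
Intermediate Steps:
S = 8
Pow(Add(Add(S, 220), U), 2) = Pow(Add(Add(8, 220), -20), 2) = Pow(Add(228, -20), 2) = Pow(208, 2) = 43264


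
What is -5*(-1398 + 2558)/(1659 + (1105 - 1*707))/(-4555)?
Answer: 1160/1873927 ≈ 0.00061902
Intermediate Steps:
-5*(-1398 + 2558)/(1659 + (1105 - 1*707))/(-4555) = -5*1160/(1659 + (1105 - 707))*(-1)/4555 = -5*1160/(1659 + 398)*(-1)/4555 = -5*1160/2057*(-1)/4555 = -5*1160*(1/2057)*(-1)/4555 = -5800*(-1)/(2057*4555) = -5*(-232/1873927) = 1160/1873927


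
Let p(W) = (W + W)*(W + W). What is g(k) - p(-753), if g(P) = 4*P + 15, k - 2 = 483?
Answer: -2266081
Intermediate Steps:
k = 485 (k = 2 + 483 = 485)
p(W) = 4*W² (p(W) = (2*W)*(2*W) = 4*W²)
g(P) = 15 + 4*P
g(k) - p(-753) = (15 + 4*485) - 4*(-753)² = (15 + 1940) - 4*567009 = 1955 - 1*2268036 = 1955 - 2268036 = -2266081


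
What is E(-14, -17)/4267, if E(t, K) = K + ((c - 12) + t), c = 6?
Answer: -37/4267 ≈ -0.0086712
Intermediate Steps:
E(t, K) = -6 + K + t (E(t, K) = K + ((6 - 12) + t) = K + (-6 + t) = -6 + K + t)
E(-14, -17)/4267 = (-6 - 17 - 14)/4267 = -37*1/4267 = -37/4267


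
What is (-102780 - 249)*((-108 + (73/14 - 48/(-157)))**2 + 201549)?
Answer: -105549331251782913/4831204 ≈ -2.1847e+10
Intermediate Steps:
(-102780 - 249)*((-108 + (73/14 - 48/(-157)))**2 + 201549) = -103029*((-108 + (73*(1/14) - 48*(-1/157)))**2 + 201549) = -103029*((-108 + (73/14 + 48/157))**2 + 201549) = -103029*((-108 + 12133/2198)**2 + 201549) = -103029*((-225251/2198)**2 + 201549) = -103029*(50738013001/4831204 + 201549) = -103029*1024462347997/4831204 = -105549331251782913/4831204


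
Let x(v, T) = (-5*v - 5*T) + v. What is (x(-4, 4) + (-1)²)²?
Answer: 9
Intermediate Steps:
x(v, T) = -5*T - 4*v (x(v, T) = (-5*T - 5*v) + v = -5*T - 4*v)
(x(-4, 4) + (-1)²)² = ((-5*4 - 4*(-4)) + (-1)²)² = ((-20 + 16) + 1)² = (-4 + 1)² = (-3)² = 9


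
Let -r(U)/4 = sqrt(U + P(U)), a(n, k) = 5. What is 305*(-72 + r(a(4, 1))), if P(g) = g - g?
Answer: -21960 - 1220*sqrt(5) ≈ -24688.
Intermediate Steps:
P(g) = 0
r(U) = -4*sqrt(U) (r(U) = -4*sqrt(U + 0) = -4*sqrt(U))
305*(-72 + r(a(4, 1))) = 305*(-72 - 4*sqrt(5)) = -21960 - 1220*sqrt(5)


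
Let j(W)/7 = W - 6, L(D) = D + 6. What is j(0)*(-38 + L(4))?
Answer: 1176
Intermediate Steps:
L(D) = 6 + D
j(W) = -42 + 7*W (j(W) = 7*(W - 6) = 7*(-6 + W) = -42 + 7*W)
j(0)*(-38 + L(4)) = (-42 + 7*0)*(-38 + (6 + 4)) = (-42 + 0)*(-38 + 10) = -42*(-28) = 1176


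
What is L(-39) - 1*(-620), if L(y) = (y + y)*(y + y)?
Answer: 6704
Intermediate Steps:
L(y) = 4*y² (L(y) = (2*y)*(2*y) = 4*y²)
L(-39) - 1*(-620) = 4*(-39)² - 1*(-620) = 4*1521 + 620 = 6084 + 620 = 6704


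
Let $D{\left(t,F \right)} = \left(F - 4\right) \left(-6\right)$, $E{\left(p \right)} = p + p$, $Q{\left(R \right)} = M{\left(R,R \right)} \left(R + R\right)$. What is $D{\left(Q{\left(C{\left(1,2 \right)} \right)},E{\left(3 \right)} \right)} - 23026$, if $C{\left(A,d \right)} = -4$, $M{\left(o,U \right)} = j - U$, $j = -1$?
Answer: $-23038$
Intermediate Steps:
$M{\left(o,U \right)} = -1 - U$
$Q{\left(R \right)} = 2 R \left(-1 - R\right)$ ($Q{\left(R \right)} = \left(-1 - R\right) \left(R + R\right) = \left(-1 - R\right) 2 R = 2 R \left(-1 - R\right)$)
$E{\left(p \right)} = 2 p$
$D{\left(t,F \right)} = 24 - 6 F$ ($D{\left(t,F \right)} = \left(-4 + F\right) \left(-6\right) = 24 - 6 F$)
$D{\left(Q{\left(C{\left(1,2 \right)} \right)},E{\left(3 \right)} \right)} - 23026 = \left(24 - 6 \cdot 2 \cdot 3\right) - 23026 = \left(24 - 36\right) - 23026 = -12 - 23026 = -23038$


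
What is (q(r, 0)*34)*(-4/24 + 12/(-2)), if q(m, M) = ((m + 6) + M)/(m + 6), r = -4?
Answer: -629/3 ≈ -209.67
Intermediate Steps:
q(m, M) = (6 + M + m)/(6 + m) (q(m, M) = ((6 + m) + M)/(6 + m) = (6 + M + m)/(6 + m))
(q(r, 0)*34)*(-4/24 + 12/(-2)) = (((6 + 0 - 4)/(6 - 4))*34)*(-4/24 + 12/(-2)) = ((2/2)*34)*(-4*1/24 + 12*(-1/2)) = (((1/2)*2)*34)*(-1/6 - 6) = (1*34)*(-37/6) = 34*(-37/6) = -629/3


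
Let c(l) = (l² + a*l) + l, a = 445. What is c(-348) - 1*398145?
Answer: -432249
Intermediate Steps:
c(l) = l² + 446*l (c(l) = (l² + 445*l) + l = l² + 446*l)
c(-348) - 1*398145 = -348*(446 - 348) - 1*398145 = -348*98 - 398145 = -34104 - 398145 = -432249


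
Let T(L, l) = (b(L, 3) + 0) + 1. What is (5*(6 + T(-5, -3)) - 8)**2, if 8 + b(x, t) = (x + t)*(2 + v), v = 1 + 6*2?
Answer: 26569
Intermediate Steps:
v = 13 (v = 1 + 12 = 13)
b(x, t) = -8 + 15*t + 15*x (b(x, t) = -8 + (x + t)*(2 + 13) = -8 + (t + x)*15 = -8 + (15*t + 15*x) = -8 + 15*t + 15*x)
T(L, l) = 38 + 15*L (T(L, l) = ((-8 + 15*3 + 15*L) + 0) + 1 = ((-8 + 45 + 15*L) + 0) + 1 = ((37 + 15*L) + 0) + 1 = (37 + 15*L) + 1 = 38 + 15*L)
(5*(6 + T(-5, -3)) - 8)**2 = (5*(6 + (38 + 15*(-5))) - 8)**2 = (5*(6 + (38 - 75)) - 8)**2 = (5*(6 - 37) - 8)**2 = (5*(-31) - 8)**2 = (-155 - 8)**2 = (-163)**2 = 26569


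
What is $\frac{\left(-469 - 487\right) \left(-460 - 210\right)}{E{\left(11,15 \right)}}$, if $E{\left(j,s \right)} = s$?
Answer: $\frac{128104}{3} \approx 42701.0$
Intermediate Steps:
$\frac{\left(-469 - 487\right) \left(-460 - 210\right)}{E{\left(11,15 \right)}} = \frac{\left(-469 - 487\right) \left(-460 - 210\right)}{15} = \left(-956\right) \left(-670\right) \frac{1}{15} = 640520 \cdot \frac{1}{15} = \frac{128104}{3}$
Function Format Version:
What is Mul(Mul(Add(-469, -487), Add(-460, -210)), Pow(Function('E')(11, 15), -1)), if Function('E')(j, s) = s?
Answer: Rational(128104, 3) ≈ 42701.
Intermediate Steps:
Mul(Mul(Add(-469, -487), Add(-460, -210)), Pow(Function('E')(11, 15), -1)) = Mul(Mul(Add(-469, -487), Add(-460, -210)), Pow(15, -1)) = Mul(Mul(-956, -670), Rational(1, 15)) = Mul(640520, Rational(1, 15)) = Rational(128104, 3)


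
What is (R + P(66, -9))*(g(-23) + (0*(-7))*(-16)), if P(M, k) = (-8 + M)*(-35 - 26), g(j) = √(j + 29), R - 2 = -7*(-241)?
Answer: -1849*√6 ≈ -4529.1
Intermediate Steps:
R = 1689 (R = 2 - 7*(-241) = 2 + 1687 = 1689)
g(j) = √(29 + j)
P(M, k) = 488 - 61*M (P(M, k) = (-8 + M)*(-61) = 488 - 61*M)
(R + P(66, -9))*(g(-23) + (0*(-7))*(-16)) = (1689 + (488 - 61*66))*(√(29 - 23) + (0*(-7))*(-16)) = (1689 + (488 - 4026))*(√6 + 0*(-16)) = (1689 - 3538)*(√6 + 0) = -1849*√6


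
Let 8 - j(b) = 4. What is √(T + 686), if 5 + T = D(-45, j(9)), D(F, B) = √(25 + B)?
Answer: √(681 + √29) ≈ 26.199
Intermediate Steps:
j(b) = 4 (j(b) = 8 - 1*4 = 8 - 4 = 4)
T = -5 + √29 (T = -5 + √(25 + 4) = -5 + √29 ≈ 0.38516)
√(T + 686) = √((-5 + √29) + 686) = √(681 + √29)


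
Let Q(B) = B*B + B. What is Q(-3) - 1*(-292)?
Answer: 298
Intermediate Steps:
Q(B) = B + B**2 (Q(B) = B**2 + B = B + B**2)
Q(-3) - 1*(-292) = -3*(1 - 3) - 1*(-292) = -3*(-2) + 292 = 6 + 292 = 298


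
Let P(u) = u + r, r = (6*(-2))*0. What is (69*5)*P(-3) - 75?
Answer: -1110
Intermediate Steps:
r = 0 (r = -12*0 = 0)
P(u) = u (P(u) = u + 0 = u)
(69*5)*P(-3) - 75 = (69*5)*(-3) - 75 = 345*(-3) - 75 = -1035 - 75 = -1110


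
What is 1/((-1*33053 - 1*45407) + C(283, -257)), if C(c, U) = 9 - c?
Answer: -1/78734 ≈ -1.2701e-5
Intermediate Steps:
1/((-1*33053 - 1*45407) + C(283, -257)) = 1/((-1*33053 - 1*45407) + (9 - 1*283)) = 1/((-33053 - 45407) + (9 - 283)) = 1/(-78460 - 274) = 1/(-78734) = -1/78734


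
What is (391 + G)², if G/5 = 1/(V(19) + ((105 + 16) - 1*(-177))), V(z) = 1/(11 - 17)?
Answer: 488247370009/3193369 ≈ 1.5289e+5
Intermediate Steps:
V(z) = -⅙ (V(z) = 1/(-6) = -⅙)
G = 30/1787 (G = 5/(-⅙ + ((105 + 16) - 1*(-177))) = 5/(-⅙ + (121 + 177)) = 5/(-⅙ + 298) = 5/(1787/6) = 5*(6/1787) = 30/1787 ≈ 0.016788)
(391 + G)² = (391 + 30/1787)² = (698747/1787)² = 488247370009/3193369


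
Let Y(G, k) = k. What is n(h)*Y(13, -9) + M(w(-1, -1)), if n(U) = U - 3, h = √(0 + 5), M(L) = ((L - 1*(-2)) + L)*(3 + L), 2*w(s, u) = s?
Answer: 59/2 - 9*√5 ≈ 9.3754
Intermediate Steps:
w(s, u) = s/2
M(L) = (2 + 2*L)*(3 + L) (M(L) = ((L + 2) + L)*(3 + L) = ((2 + L) + L)*(3 + L) = (2 + 2*L)*(3 + L))
h = √5 ≈ 2.2361
n(U) = -3 + U
n(h)*Y(13, -9) + M(w(-1, -1)) = (-3 + √5)*(-9) + (6 + 2*((½)*(-1))² + 8*((½)*(-1))) = (27 - 9*√5) + (6 + 2*(-½)² + 8*(-½)) = (27 - 9*√5) + (6 + 2*(¼) - 4) = (27 - 9*√5) + (6 + ½ - 4) = (27 - 9*√5) + 5/2 = 59/2 - 9*√5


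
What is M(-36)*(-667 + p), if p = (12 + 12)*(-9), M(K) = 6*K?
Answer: 190728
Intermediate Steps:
p = -216 (p = 24*(-9) = -216)
M(-36)*(-667 + p) = (6*(-36))*(-667 - 216) = -216*(-883) = 190728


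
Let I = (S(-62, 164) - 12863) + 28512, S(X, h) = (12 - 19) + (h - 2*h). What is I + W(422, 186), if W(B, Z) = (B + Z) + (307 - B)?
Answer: 15971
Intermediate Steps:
W(B, Z) = 307 + Z
S(X, h) = -7 - h
I = 15478 (I = ((-7 - 1*164) - 12863) + 28512 = ((-7 - 164) - 12863) + 28512 = (-171 - 12863) + 28512 = -13034 + 28512 = 15478)
I + W(422, 186) = 15478 + (307 + 186) = 15478 + 493 = 15971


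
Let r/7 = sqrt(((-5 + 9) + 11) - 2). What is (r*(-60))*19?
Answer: -7980*sqrt(13) ≈ -28772.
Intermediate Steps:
r = 7*sqrt(13) (r = 7*sqrt(((-5 + 9) + 11) - 2) = 7*sqrt((4 + 11) - 2) = 7*sqrt(15 - 2) = 7*sqrt(13) ≈ 25.239)
(r*(-60))*19 = ((7*sqrt(13))*(-60))*19 = -420*sqrt(13)*19 = -7980*sqrt(13)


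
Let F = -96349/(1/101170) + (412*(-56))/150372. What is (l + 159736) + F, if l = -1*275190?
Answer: -366446932077680/37593 ≈ -9.7477e+9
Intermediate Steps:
l = -275190
F = -366442591815458/37593 (F = -96349/1/101170 - 23072*1/150372 = -96349*101170 - 5768/37593 = -9747628330 - 5768/37593 = -366442591815458/37593 ≈ -9.7476e+9)
(l + 159736) + F = (-275190 + 159736) - 366442591815458/37593 = -115454 - 366442591815458/37593 = -366446932077680/37593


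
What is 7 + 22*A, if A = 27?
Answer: 601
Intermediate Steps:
7 + 22*A = 7 + 22*27 = 7 + 594 = 601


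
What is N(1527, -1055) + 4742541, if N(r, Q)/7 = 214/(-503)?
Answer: 2385496625/503 ≈ 4.7425e+6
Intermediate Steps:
N(r, Q) = -1498/503 (N(r, Q) = 7*(214/(-503)) = 7*(214*(-1/503)) = 7*(-214/503) = -1498/503)
N(1527, -1055) + 4742541 = -1498/503 + 4742541 = 2385496625/503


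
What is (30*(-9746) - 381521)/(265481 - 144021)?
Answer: -673901/121460 ≈ -5.5483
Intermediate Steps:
(30*(-9746) - 381521)/(265481 - 144021) = (-292380 - 381521)/121460 = -673901*1/121460 = -673901/121460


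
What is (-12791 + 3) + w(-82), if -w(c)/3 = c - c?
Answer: -12788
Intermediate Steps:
w(c) = 0 (w(c) = -3*(c - c) = -3*0 = 0)
(-12791 + 3) + w(-82) = (-12791 + 3) + 0 = -12788 + 0 = -12788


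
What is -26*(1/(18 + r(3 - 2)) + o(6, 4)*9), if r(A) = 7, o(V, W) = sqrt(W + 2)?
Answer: -26/25 - 234*sqrt(6) ≈ -574.22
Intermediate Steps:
o(V, W) = sqrt(2 + W)
-26*(1/(18 + r(3 - 2)) + o(6, 4)*9) = -26*(1/(18 + 7) + sqrt(2 + 4)*9) = -26*(1/25 + sqrt(6)*9) = -26*(1/25 + 9*sqrt(6)) = -26/25 - 234*sqrt(6)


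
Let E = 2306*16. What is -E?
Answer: -36896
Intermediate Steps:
E = 36896
-E = -1*36896 = -36896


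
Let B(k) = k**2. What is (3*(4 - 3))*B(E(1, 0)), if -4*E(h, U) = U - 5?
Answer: 75/16 ≈ 4.6875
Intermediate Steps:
E(h, U) = 5/4 - U/4 (E(h, U) = -(U - 5)/4 = -(-5 + U)/4 = 5/4 - U/4)
(3*(4 - 3))*B(E(1, 0)) = (3*(4 - 3))*(5/4 - 1/4*0)**2 = (3*1)*(5/4 + 0)**2 = 3*(5/4)**2 = 3*(25/16) = 75/16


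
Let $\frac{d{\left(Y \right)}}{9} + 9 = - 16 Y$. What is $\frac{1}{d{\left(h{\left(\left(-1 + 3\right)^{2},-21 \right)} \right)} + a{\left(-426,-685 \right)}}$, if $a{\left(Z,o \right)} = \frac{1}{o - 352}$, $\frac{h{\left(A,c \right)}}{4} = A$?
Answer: $- \frac{1037}{2473246} \approx -0.00041929$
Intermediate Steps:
$h{\left(A,c \right)} = 4 A$
$a{\left(Z,o \right)} = \frac{1}{-352 + o}$
$d{\left(Y \right)} = -81 - 144 Y$ ($d{\left(Y \right)} = -81 + 9 \left(- 16 Y\right) = -81 - 144 Y$)
$\frac{1}{d{\left(h{\left(\left(-1 + 3\right)^{2},-21 \right)} \right)} + a{\left(-426,-685 \right)}} = \frac{1}{\left(-81 - 144 \cdot 4 \left(-1 + 3\right)^{2}\right) + \frac{1}{-352 - 685}} = \frac{1}{\left(-81 - 144 \cdot 4 \cdot 2^{2}\right) + \frac{1}{-1037}} = \frac{1}{\left(-81 - 144 \cdot 4 \cdot 4\right) - \frac{1}{1037}} = \frac{1}{\left(-81 - 2304\right) - \frac{1}{1037}} = \frac{1}{-2385 - \frac{1}{1037}} = \frac{1}{- \frac{2473246}{1037}} = - \frac{1037}{2473246}$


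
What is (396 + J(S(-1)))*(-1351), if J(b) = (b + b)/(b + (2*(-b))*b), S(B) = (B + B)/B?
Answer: -1602286/3 ≈ -5.3410e+5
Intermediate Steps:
S(B) = 2 (S(B) = (2*B)/B = 2)
J(b) = 2*b/(b - 2*b²) (J(b) = (2*b)/(b + (-2*b)*b) = (2*b)/(b - 2*b²) = 2*b/(b - 2*b²))
(396 + J(S(-1)))*(-1351) = (396 - 2/(-1 + 2*2))*(-1351) = (396 - 2/(-1 + 4))*(-1351) = (396 - 2/3)*(-1351) = (396 - 2*⅓)*(-1351) = (396 - ⅔)*(-1351) = (1186/3)*(-1351) = -1602286/3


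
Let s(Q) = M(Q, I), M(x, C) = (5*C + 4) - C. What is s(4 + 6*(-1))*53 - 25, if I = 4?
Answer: 1035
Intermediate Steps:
M(x, C) = 4 + 4*C (M(x, C) = (4 + 5*C) - C = 4 + 4*C)
s(Q) = 20 (s(Q) = 4 + 4*4 = 4 + 16 = 20)
s(4 + 6*(-1))*53 - 25 = 20*53 - 25 = 1060 - 25 = 1035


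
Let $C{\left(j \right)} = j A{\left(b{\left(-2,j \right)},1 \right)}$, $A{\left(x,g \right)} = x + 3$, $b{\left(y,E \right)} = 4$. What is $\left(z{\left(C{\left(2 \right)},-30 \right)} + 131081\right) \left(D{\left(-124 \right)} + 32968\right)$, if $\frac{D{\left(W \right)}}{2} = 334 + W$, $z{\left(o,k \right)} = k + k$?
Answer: $4374529148$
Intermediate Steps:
$A{\left(x,g \right)} = 3 + x$
$C{\left(j \right)} = 7 j$ ($C{\left(j \right)} = j \left(3 + 4\right) = j 7 = 7 j$)
$z{\left(o,k \right)} = 2 k$
$D{\left(W \right)} = 668 + 2 W$ ($D{\left(W \right)} = 2 \left(334 + W\right) = 668 + 2 W$)
$\left(z{\left(C{\left(2 \right)},-30 \right)} + 131081\right) \left(D{\left(-124 \right)} + 32968\right) = \left(2 \left(-30\right) + 131081\right) \left(\left(668 + 2 \left(-124\right)\right) + 32968\right) = \left(-60 + 131081\right) \left(\left(668 - 248\right) + 32968\right) = 131021 \left(420 + 32968\right) = 131021 \cdot 33388 = 4374529148$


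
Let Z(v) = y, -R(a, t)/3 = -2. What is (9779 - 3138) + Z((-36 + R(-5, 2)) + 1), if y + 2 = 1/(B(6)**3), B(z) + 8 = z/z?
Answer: 2277176/343 ≈ 6639.0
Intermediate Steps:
R(a, t) = 6 (R(a, t) = -3*(-2) = 6)
B(z) = -7 (B(z) = -8 + z/z = -8 + 1 = -7)
y = -687/343 (y = -2 + 1/((-7)**3) = -2 + 1/(-343) = -2 - 1/343 = -687/343 ≈ -2.0029)
Z(v) = -687/343
(9779 - 3138) + Z((-36 + R(-5, 2)) + 1) = (9779 - 3138) - 687/343 = 6641 - 687/343 = 2277176/343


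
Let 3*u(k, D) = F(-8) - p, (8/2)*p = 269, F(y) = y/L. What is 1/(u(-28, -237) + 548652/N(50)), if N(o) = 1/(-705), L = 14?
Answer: -28/10830391113 ≈ -2.5853e-9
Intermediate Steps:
N(o) = -1/705
F(y) = y/14
p = 269/4 (p = (1/4)*269 = 269/4 ≈ 67.250)
u(k, D) = -633/28 (u(k, D) = ((1/14)*(-8) - 1*269/4)/3 = (-4/7 - 269/4)/3 = (1/3)*(-1899/28) = -633/28)
1/(u(-28, -237) + 548652/N(50)) = 1/(-633/28 + 548652/(-1/705)) = 1/(-633/28 + 548652*(-705)) = 1/(-633/28 - 386799660) = 1/(-10830391113/28) = -28/10830391113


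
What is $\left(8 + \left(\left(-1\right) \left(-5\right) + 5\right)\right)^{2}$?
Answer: $324$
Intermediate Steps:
$\left(8 + \left(\left(-1\right) \left(-5\right) + 5\right)\right)^{2} = \left(8 + \left(5 + 5\right)\right)^{2} = \left(8 + 10\right)^{2} = 18^{2} = 324$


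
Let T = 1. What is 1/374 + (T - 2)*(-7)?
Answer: 2619/374 ≈ 7.0027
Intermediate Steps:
1/374 + (T - 2)*(-7) = 1/374 + (1 - 2)*(-7) = 1/374 - 1*(-7) = 1/374 + 7 = 2619/374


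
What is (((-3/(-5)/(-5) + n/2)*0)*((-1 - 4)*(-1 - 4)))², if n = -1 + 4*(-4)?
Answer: 0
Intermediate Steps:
n = -17 (n = -1 - 16 = -17)
(((-3/(-5)/(-5) + n/2)*0)*((-1 - 4)*(-1 - 4)))² = (((-3/(-5)/(-5) - 17/2)*0)*((-1 - 4)*(-1 - 4)))² = (((-3*(-⅕)*(-⅕) - 17*½)*0)*(-5*(-5)))² = ((((⅗)*(-⅕) - 17/2)*0)*25)² = (((-3/25 - 17/2)*0)*25)² = (-431/50*0*25)² = (0*25)² = 0² = 0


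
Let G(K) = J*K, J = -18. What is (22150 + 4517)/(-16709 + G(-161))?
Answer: -26667/13811 ≈ -1.9309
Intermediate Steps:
G(K) = -18*K
(22150 + 4517)/(-16709 + G(-161)) = (22150 + 4517)/(-16709 - 18*(-161)) = 26667/(-16709 + 2898) = 26667/(-13811) = 26667*(-1/13811) = -26667/13811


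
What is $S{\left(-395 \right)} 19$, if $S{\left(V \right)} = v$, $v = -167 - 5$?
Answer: $-3268$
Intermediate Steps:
$v = -172$
$S{\left(V \right)} = -172$
$S{\left(-395 \right)} 19 = \left(-172\right) 19 = -3268$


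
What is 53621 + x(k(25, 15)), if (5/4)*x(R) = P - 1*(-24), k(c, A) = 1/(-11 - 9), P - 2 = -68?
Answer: 267937/5 ≈ 53587.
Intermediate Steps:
P = -66 (P = 2 - 68 = -66)
k(c, A) = -1/20 (k(c, A) = 1/(-20) = -1/20)
x(R) = -168/5 (x(R) = 4*(-66 - 1*(-24))/5 = 4*(-66 + 24)/5 = (4/5)*(-42) = -168/5)
53621 + x(k(25, 15)) = 53621 - 168/5 = 267937/5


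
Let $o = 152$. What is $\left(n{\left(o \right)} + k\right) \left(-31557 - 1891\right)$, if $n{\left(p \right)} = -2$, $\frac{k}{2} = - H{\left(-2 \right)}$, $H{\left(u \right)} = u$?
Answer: $-66896$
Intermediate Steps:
$k = 4$ ($k = 2 \left(\left(-1\right) \left(-2\right)\right) = 2 \cdot 2 = 4$)
$\left(n{\left(o \right)} + k\right) \left(-31557 - 1891\right) = \left(-2 + 4\right) \left(-31557 - 1891\right) = 2 \left(-33448\right) = -66896$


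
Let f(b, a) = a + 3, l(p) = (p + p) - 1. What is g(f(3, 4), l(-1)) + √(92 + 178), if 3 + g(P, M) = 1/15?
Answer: -44/15 + 3*√30 ≈ 13.498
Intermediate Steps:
l(p) = -1 + 2*p (l(p) = 2*p - 1 = -1 + 2*p)
f(b, a) = 3 + a
g(P, M) = -44/15 (g(P, M) = -3 + 1/15 = -44/15)
g(f(3, 4), l(-1)) + √(92 + 178) = -44/15 + √(92 + 178) = -44/15 + √270 = -44/15 + 3*√30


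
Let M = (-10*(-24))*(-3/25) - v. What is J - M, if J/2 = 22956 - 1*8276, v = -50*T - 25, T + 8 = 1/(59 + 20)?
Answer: 11756451/395 ≈ 29763.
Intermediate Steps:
T = -631/79 (T = -8 + 1/(59 + 20) = -8 + 1/79 = -631/79 ≈ -7.9873)
v = 29575/79 (v = -50*(-631/79) - 25 = 31550/79 - 25 = 29575/79 ≈ 374.37)
J = 29360 (J = 2*(22956 - 1*8276) = 2*(22956 - 8276) = 2*14680 = 29360)
M = -159251/395 (M = (-10*(-24))*(-3/25) - 1*29575/79 = 240*(-3*1/25) - 29575/79 = 240*(-3/25) - 29575/79 = -144/5 - 29575/79 = -159251/395 ≈ -403.17)
J - M = 29360 - 1*(-159251/395) = 29360 + 159251/395 = 11756451/395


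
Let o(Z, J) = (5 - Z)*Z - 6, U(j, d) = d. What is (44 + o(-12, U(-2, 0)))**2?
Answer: 27556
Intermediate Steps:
o(Z, J) = -6 + Z*(5 - Z) (o(Z, J) = Z*(5 - Z) - 6 = -6 + Z*(5 - Z))
(44 + o(-12, U(-2, 0)))**2 = (44 + (-6 - 1*(-12)**2 + 5*(-12)))**2 = (44 + (-6 - 1*144 - 60))**2 = (44 + (-6 - 144 - 60))**2 = (44 - 210)**2 = (-166)**2 = 27556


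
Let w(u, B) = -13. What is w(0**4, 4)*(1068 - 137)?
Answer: -12103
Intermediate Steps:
w(0**4, 4)*(1068 - 137) = -13*(1068 - 137) = -13*931 = -12103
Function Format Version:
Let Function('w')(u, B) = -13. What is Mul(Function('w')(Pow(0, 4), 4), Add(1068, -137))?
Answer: -12103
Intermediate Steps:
Mul(Function('w')(Pow(0, 4), 4), Add(1068, -137)) = Mul(-13, Add(1068, -137)) = Mul(-13, 931) = -12103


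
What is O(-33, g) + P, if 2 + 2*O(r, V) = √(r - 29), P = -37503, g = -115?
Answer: -37504 + I*√62/2 ≈ -37504.0 + 3.937*I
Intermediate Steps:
O(r, V) = -1 + √(-29 + r)/2 (O(r, V) = -1 + √(r - 29)/2 = -1 + √(-29 + r)/2)
O(-33, g) + P = (-1 + √(-29 - 33)/2) - 37503 = (-1 + √(-62)/2) - 37503 = (-1 + (I*√62)/2) - 37503 = (-1 + I*√62/2) - 37503 = -37504 + I*√62/2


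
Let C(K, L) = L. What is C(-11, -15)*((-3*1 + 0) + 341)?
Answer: -5070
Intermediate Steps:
C(-11, -15)*((-3*1 + 0) + 341) = -15*((-3*1 + 0) + 341) = -15*((-3 + 0) + 341) = -15*(-3 + 341) = -15*338 = -5070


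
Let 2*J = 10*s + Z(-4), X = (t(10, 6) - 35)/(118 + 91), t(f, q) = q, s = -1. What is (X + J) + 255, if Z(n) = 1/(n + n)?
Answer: 835327/3344 ≈ 249.80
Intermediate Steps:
X = -29/209 (X = (6 - 35)/(118 + 91) = -29/209 ≈ -0.13876)
Z(n) = 1/(2*n)
J = -81/16 (J = (10*(-1) + (½)/(-4))/2 = (-10 + (½)*(-¼))/2 = (-10 - ⅛)/2 = (½)*(-81/8) = -81/16 ≈ -5.0625)
(X + J) + 255 = (-29/209 - 81/16) + 255 = -17393/3344 + 255 = 835327/3344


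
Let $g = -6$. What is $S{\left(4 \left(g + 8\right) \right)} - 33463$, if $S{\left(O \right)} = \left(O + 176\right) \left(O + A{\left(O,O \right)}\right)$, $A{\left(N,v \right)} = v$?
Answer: $-30519$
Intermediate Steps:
$S{\left(O \right)} = 2 O \left(176 + O\right)$ ($S{\left(O \right)} = \left(O + 176\right) \left(O + O\right) = \left(176 + O\right) 2 O = 2 O \left(176 + O\right)$)
$S{\left(4 \left(g + 8\right) \right)} - 33463 = 2 \cdot 4 \left(-6 + 8\right) \left(176 + 4 \left(-6 + 8\right)\right) - 33463 = 2 \cdot 4 \cdot 2 \left(176 + 4 \cdot 2\right) - 33463 = 2 \cdot 8 \left(176 + 8\right) - 33463 = 2 \cdot 8 \cdot 184 - 33463 = 2944 - 33463 = -30519$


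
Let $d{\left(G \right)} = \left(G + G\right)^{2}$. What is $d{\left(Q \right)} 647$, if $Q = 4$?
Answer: $41408$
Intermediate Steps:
$d{\left(G \right)} = 4 G^{2}$ ($d{\left(G \right)} = \left(2 G\right)^{2} = 4 G^{2}$)
$d{\left(Q \right)} 647 = 4 \cdot 4^{2} \cdot 647 = 4 \cdot 16 \cdot 647 = 64 \cdot 647 = 41408$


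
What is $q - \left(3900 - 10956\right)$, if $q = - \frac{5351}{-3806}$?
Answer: $\frac{26860487}{3806} \approx 7057.4$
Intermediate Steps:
$q = \frac{5351}{3806}$ ($q = \left(-5351\right) \left(- \frac{1}{3806}\right) = \frac{5351}{3806} \approx 1.4059$)
$q - \left(3900 - 10956\right) = \frac{5351}{3806} - \left(3900 - 10956\right) = \frac{5351}{3806} - -7056 = \frac{5351}{3806} + 7056 = \frac{26860487}{3806}$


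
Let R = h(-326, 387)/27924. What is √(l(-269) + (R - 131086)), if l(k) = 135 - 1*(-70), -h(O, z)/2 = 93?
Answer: I*√2834845434070/4654 ≈ 361.77*I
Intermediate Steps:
h(O, z) = -186 (h(O, z) = -2*93 = -186)
l(k) = 205 (l(k) = 135 + 70 = 205)
R = -31/4654 (R = -186/27924 = -186*1/27924 = -31/4654 ≈ -0.0066609)
√(l(-269) + (R - 131086)) = √(205 + (-31/4654 - 131086)) = √(205 - 610074275/4654) = √(-609120205/4654) = I*√2834845434070/4654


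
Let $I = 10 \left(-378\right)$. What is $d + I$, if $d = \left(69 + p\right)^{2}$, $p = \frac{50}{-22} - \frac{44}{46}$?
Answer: $\frac{34935580}{64009} \approx 545.79$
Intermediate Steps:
$p = - \frac{817}{253}$ ($p = 50 \left(- \frac{1}{22}\right) - \frac{22}{23} = - \frac{25}{11} - \frac{22}{23} = - \frac{817}{253} \approx -3.2292$)
$d = \frac{276889600}{64009}$ ($d = \left(69 - \frac{817}{253}\right)^{2} = \left(\frac{16640}{253}\right)^{2} = \frac{276889600}{64009} \approx 4325.8$)
$I = -3780$
$d + I = \frac{276889600}{64009} - 3780 = \frac{34935580}{64009}$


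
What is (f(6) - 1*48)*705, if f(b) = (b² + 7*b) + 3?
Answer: 23265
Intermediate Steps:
f(b) = 3 + b² + 7*b
(f(6) - 1*48)*705 = ((3 + 6² + 7*6) - 1*48)*705 = ((3 + 36 + 42) - 48)*705 = (81 - 48)*705 = 33*705 = 23265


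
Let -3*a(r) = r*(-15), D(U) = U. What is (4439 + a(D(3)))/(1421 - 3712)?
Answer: -4454/2291 ≈ -1.9441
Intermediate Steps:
a(r) = 5*r (a(r) = -r*(-15)/3 = -(-5)*r = 5*r)
(4439 + a(D(3)))/(1421 - 3712) = (4439 + 5*3)/(1421 - 3712) = (4439 + 15)/(-2291) = 4454*(-1/2291) = -4454/2291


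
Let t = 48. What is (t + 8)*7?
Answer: 392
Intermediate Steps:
(t + 8)*7 = (48 + 8)*7 = 56*7 = 392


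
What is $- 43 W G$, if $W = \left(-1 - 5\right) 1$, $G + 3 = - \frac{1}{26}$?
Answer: $- \frac{10191}{13} \approx -783.92$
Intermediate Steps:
$G = - \frac{79}{26}$ ($G = -3 - \frac{1}{26} = - \frac{79}{26} \approx -3.0385$)
$W = -6$ ($W = \left(-1 - 5\right) 1 = \left(-6\right) 1 = -6$)
$- 43 W G = \left(-43\right) \left(-6\right) \left(- \frac{79}{26}\right) = 258 \left(- \frac{79}{26}\right) = - \frac{10191}{13}$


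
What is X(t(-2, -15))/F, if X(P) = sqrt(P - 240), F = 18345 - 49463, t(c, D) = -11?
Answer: -I*sqrt(251)/31118 ≈ -0.00050913*I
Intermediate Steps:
F = -31118
X(P) = sqrt(-240 + P)
X(t(-2, -15))/F = sqrt(-240 - 11)/(-31118) = sqrt(-251)*(-1/31118) = (I*sqrt(251))*(-1/31118) = -I*sqrt(251)/31118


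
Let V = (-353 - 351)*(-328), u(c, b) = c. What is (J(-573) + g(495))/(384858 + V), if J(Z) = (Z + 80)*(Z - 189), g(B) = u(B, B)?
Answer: 376161/615770 ≈ 0.61088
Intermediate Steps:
g(B) = B
V = 230912 (V = -704*(-328) = 230912)
J(Z) = (-189 + Z)*(80 + Z) (J(Z) = (80 + Z)*(-189 + Z) = (-189 + Z)*(80 + Z))
(J(-573) + g(495))/(384858 + V) = ((-15120 + (-573)**2 - 109*(-573)) + 495)/(384858 + 230912) = ((-15120 + 328329 + 62457) + 495)/615770 = (375666 + 495)*(1/615770) = 376161*(1/615770) = 376161/615770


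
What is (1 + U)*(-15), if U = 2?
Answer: -45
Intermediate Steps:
(1 + U)*(-15) = (1 + 2)*(-15) = 3*(-15) = -45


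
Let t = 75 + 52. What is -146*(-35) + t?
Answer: 5237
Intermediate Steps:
t = 127
-146*(-35) + t = -146*(-35) + 127 = 5110 + 127 = 5237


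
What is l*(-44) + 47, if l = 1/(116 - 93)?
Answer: 1037/23 ≈ 45.087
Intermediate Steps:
l = 1/23 ≈ 0.043478
l*(-44) + 47 = (1/23)*(-44) + 47 = -44/23 + 47 = 1037/23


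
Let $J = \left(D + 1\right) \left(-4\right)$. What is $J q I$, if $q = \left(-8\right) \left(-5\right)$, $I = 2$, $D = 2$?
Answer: $-960$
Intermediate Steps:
$q = 40$
$J = -12$ ($J = \left(2 + 1\right) \left(-4\right) = 3 \left(-4\right) = -12$)
$J q I = \left(-12\right) 40 \cdot 2 = \left(-480\right) 2 = -960$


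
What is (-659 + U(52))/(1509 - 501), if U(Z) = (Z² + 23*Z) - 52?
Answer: 1063/336 ≈ 3.1637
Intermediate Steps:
U(Z) = -52 + Z² + 23*Z
(-659 + U(52))/(1509 - 501) = (-659 + (-52 + 52² + 23*52))/(1509 - 501) = (-659 + (-52 + 2704 + 1196))/1008 = (-659 + 3848)*(1/1008) = 3189*(1/1008) = 1063/336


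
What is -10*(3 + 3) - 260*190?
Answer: -49460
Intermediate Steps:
-10*(3 + 3) - 260*190 = -10*6 - 49400 = -60 - 49400 = -49460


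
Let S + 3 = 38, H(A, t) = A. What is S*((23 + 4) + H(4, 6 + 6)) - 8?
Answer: 1077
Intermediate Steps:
S = 35 (S = -3 + 38 = 35)
S*((23 + 4) + H(4, 6 + 6)) - 8 = 35*((23 + 4) + 4) - 8 = 35*(27 + 4) - 8 = 35*31 - 8 = 1085 - 8 = 1077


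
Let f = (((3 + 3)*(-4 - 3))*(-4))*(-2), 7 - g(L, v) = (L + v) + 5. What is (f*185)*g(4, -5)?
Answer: -186480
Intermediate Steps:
g(L, v) = 2 - L - v (g(L, v) = 7 - ((L + v) + 5) = 7 - (5 + L + v) = 7 + (-5 - L - v) = 2 - L - v)
f = -336 (f = ((6*(-7))*(-4))*(-2) = -42*(-4)*(-2) = 168*(-2) = -336)
(f*185)*g(4, -5) = (-336*185)*(2 - 1*4 - 1*(-5)) = -62160*(2 - 4 + 5) = -62160*3 = -186480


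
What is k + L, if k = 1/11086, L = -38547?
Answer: -427332041/11086 ≈ -38547.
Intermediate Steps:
k = 1/11086 ≈ 9.0204e-5
k + L = 1/11086 - 38547 = -427332041/11086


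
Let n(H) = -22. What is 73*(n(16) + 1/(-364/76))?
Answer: -147533/91 ≈ -1621.2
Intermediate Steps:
73*(n(16) + 1/(-364/76)) = 73*(-22 + 1/(-364/76)) = 73*(-22 + 1/(-364*1/76)) = 73*(-22 + 1/(-91/19)) = 73*(-22 - 19/91) = 73*(-2021/91) = -147533/91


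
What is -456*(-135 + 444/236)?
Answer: 3581424/59 ≈ 60702.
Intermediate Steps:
-456*(-135 + 444/236) = -456*(-135 + 444*(1/236)) = -456*(-135 + 111/59) = -456*(-7854/59) = 3581424/59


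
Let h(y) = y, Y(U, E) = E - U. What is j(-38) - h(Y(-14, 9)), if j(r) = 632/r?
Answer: -753/19 ≈ -39.632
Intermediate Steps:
j(-38) - h(Y(-14, 9)) = 632/(-38) - (9 - 1*(-14)) = 632*(-1/38) - (9 + 14) = -316/19 - 1*23 = -316/19 - 23 = -753/19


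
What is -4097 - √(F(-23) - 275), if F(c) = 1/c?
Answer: -4097 - I*√145498/23 ≈ -4097.0 - 16.584*I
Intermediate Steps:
-4097 - √(F(-23) - 275) = -4097 - √(1/(-23) - 275) = -4097 - √(-1/23 - 275) = -4097 - √(-6326/23) = -4097 - I*√145498/23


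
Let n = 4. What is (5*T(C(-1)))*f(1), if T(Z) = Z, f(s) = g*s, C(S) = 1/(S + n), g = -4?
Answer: -20/3 ≈ -6.6667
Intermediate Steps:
C(S) = 1/(4 + S) (C(S) = 1/(S + 4) = 1/(4 + S))
f(s) = -4*s
(5*T(C(-1)))*f(1) = (5/(4 - 1))*(-4*1) = (5/3)*(-4) = -20/3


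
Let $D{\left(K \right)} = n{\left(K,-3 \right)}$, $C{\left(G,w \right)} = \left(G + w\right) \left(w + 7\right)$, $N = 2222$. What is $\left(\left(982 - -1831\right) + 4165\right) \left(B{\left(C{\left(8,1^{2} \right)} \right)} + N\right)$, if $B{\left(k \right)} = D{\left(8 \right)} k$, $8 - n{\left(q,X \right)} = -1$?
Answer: $20026860$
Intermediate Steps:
$n{\left(q,X \right)} = 9$ ($n{\left(q,X \right)} = 8 - -1 = 8 + 1 = 9$)
$C{\left(G,w \right)} = \left(7 + w\right) \left(G + w\right)$ ($C{\left(G,w \right)} = \left(G + w\right) \left(7 + w\right) = \left(7 + w\right) \left(G + w\right)$)
$D{\left(K \right)} = 9$
$B{\left(k \right)} = 9 k$
$\left(\left(982 - -1831\right) + 4165\right) \left(B{\left(C{\left(8,1^{2} \right)} \right)} + N\right) = \left(\left(982 - -1831\right) + 4165\right) \left(9 \left(\left(1^{2}\right)^{2} + 7 \cdot 8 + 7 \cdot 1^{2} + 8 \cdot 1^{2}\right) + 2222\right) = \left(\left(982 + 1831\right) + 4165\right) \left(9 \left(1^{2} + 56 + 7 \cdot 1 + 8 \cdot 1\right) + 2222\right) = \left(2813 + 4165\right) \left(9 \left(1 + 56 + 7 + 8\right) + 2222\right) = 6978 \left(9 \cdot 72 + 2222\right) = 6978 \left(648 + 2222\right) = 6978 \cdot 2870 = 20026860$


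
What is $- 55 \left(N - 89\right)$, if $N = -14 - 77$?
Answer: $9900$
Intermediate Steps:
$N = -91$
$- 55 \left(N - 89\right) = - 55 \left(-91 - 89\right) = \left(-55\right) \left(-180\right) = 9900$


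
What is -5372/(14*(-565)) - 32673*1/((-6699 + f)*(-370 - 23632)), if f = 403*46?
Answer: 763382116823/1123851526490 ≈ 0.67926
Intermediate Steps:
f = 18538
-5372/(14*(-565)) - 32673*1/((-6699 + f)*(-370 - 23632)) = -5372/(14*(-565)) - 32673*1/((-6699 + 18538)*(-370 - 23632)) = -5372/(-7910) - 32673/(11839*(-24002)) = -5372*(-1/7910) - 32673/(-284159678) = 2686/3955 - 32673*(-1/284159678) = 2686/3955 + 32673/284159678 = 763382116823/1123851526490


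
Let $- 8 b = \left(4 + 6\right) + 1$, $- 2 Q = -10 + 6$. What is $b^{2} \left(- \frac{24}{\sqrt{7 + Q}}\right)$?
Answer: $- \frac{121}{8} \approx -15.125$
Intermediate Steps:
$Q = 2$ ($Q = - \frac{-10 + 6}{2} = \left(- \frac{1}{2}\right) \left(-4\right) = 2$)
$b = - \frac{11}{8}$ ($b = - \frac{\left(4 + 6\right) + 1}{8} = - \frac{10 + 1}{8} = \left(- \frac{1}{8}\right) 11 = - \frac{11}{8} \approx -1.375$)
$b^{2} \left(- \frac{24}{\sqrt{7 + Q}}\right) = \left(- \frac{11}{8}\right)^{2} \left(- \frac{24}{\sqrt{7 + 2}}\right) = \frac{121 \left(- \frac{24}{\sqrt{9}}\right)}{64} = \frac{121 \left(- \frac{24}{3}\right)}{64} = \frac{121 \left(\left(-24\right) \frac{1}{3}\right)}{64} = \frac{121}{64} \left(-8\right) = - \frac{121}{8}$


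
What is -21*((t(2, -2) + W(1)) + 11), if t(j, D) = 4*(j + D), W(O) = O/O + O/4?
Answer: -1029/4 ≈ -257.25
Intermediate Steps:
W(O) = 1 + O/4 (W(O) = 1 + O*(¼) = 1 + O/4)
t(j, D) = 4*D + 4*j (t(j, D) = 4*(D + j) = 4*D + 4*j)
-21*((t(2, -2) + W(1)) + 11) = -21*(((4*(-2) + 4*2) + (1 + (¼)*1)) + 11) = -21*(((-8 + 8) + (1 + ¼)) + 11) = -21*((0 + 5/4) + 11) = -21*(5/4 + 11) = -21*49/4 = -1029/4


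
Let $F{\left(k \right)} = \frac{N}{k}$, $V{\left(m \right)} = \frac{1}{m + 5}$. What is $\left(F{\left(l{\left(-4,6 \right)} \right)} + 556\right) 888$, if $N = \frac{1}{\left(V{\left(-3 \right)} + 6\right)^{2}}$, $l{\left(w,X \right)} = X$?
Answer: $\frac{83440624}{169} \approx 4.9373 \cdot 10^{5}$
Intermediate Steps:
$V{\left(m \right)} = \frac{1}{5 + m}$
$N = \frac{4}{169}$ ($N = \frac{1}{\left(\frac{1}{5 - 3} + 6\right)^{2}} = \frac{1}{\left(\frac{1}{2} + 6\right)^{2}} = \frac{1}{\left(\frac{13}{2}\right)^{2}} = \frac{1}{\frac{169}{4}} = \frac{4}{169} \approx 0.023669$)
$F{\left(k \right)} = \frac{4}{169 k}$
$\left(F{\left(l{\left(-4,6 \right)} \right)} + 556\right) 888 = \left(\frac{4}{169 \cdot 6} + 556\right) 888 = \left(\frac{4}{169} \cdot \frac{1}{6} + 556\right) 888 = \left(\frac{2}{507} + 556\right) 888 = \frac{281894}{507} \cdot 888 = \frac{83440624}{169}$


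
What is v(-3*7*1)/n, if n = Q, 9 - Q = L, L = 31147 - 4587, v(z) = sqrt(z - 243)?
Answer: -2*I*sqrt(66)/26551 ≈ -0.00061196*I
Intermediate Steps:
v(z) = sqrt(-243 + z)
L = 26560
Q = -26551 (Q = 9 - 1*26560 = 9 - 26560 = -26551)
n = -26551
v(-3*7*1)/n = sqrt(-243 - 3*7*1)/(-26551) = sqrt(-243 - 21*1)*(-1/26551) = sqrt(-243 - 21)*(-1/26551) = sqrt(-264)*(-1/26551) = (2*I*sqrt(66))*(-1/26551) = -2*I*sqrt(66)/26551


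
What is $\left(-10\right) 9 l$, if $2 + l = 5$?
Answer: $-270$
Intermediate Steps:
$l = 3$ ($l = -2 + 5 = 3$)
$\left(-10\right) 9 l = \left(-10\right) 9 \cdot 3 = \left(-90\right) 3 = -270$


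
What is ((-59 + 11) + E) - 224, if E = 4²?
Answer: -256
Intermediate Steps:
E = 16
((-59 + 11) + E) - 224 = ((-59 + 11) + 16) - 224 = (-48 + 16) - 224 = -32 - 224 = -256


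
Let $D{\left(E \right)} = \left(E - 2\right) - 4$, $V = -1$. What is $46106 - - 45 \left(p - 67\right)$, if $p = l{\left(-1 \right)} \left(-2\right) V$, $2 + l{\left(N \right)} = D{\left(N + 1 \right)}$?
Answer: $42371$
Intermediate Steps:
$D{\left(E \right)} = -6 + E$ ($D{\left(E \right)} = \left(-2 + E\right) - 4 = -6 + E$)
$l{\left(N \right)} = -7 + N$ ($l{\left(N \right)} = -2 + \left(-6 + \left(N + 1\right)\right) = -2 + \left(-6 + \left(1 + N\right)\right) = -2 + \left(-5 + N\right) = -7 + N$)
$p = -16$ ($p = \left(-7 - 1\right) \left(-2\right) \left(-1\right) = \left(-8\right) \left(-2\right) \left(-1\right) = 16 \left(-1\right) = -16$)
$46106 - - 45 \left(p - 67\right) = 46106 - - 45 \left(-16 - 67\right) = 46106 - \left(-45\right) \left(-83\right) = 46106 - 3735 = 42371$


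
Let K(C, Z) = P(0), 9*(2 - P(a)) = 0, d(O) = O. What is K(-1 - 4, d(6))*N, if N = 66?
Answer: 132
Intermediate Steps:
P(a) = 2 (P(a) = 2 - 1/9*0 = 2 + 0 = 2)
K(C, Z) = 2
K(-1 - 4, d(6))*N = 2*66 = 132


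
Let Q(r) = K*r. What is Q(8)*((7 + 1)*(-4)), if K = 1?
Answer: -256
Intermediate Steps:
Q(r) = r (Q(r) = 1*r = r)
Q(8)*((7 + 1)*(-4)) = 8*((7 + 1)*(-4)) = 8*(8*(-4)) = 8*(-32) = -256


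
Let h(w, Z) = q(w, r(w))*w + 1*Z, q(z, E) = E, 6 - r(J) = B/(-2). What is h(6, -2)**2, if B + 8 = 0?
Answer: 100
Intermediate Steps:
B = -8 (B = -8 + 0 = -8)
r(J) = 2 (r(J) = 6 - (-8)/(-2) = 6 - (-8)*(-1)/2 = 6 - 1*4 = 6 - 4 = 2)
h(w, Z) = Z + 2*w (h(w, Z) = 2*w + 1*Z = 2*w + Z = Z + 2*w)
h(6, -2)**2 = (-2 + 2*6)**2 = (-2 + 12)**2 = 10**2 = 100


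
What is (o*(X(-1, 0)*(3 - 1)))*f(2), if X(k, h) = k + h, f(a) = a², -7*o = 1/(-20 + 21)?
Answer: 8/7 ≈ 1.1429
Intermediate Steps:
o = -⅐ (o = -1/(7*(-20 + 21)) = -⅐/1 = -⅐*1 = -⅐ ≈ -0.14286)
X(k, h) = h + k
(o*(X(-1, 0)*(3 - 1)))*f(2) = -(0 - 1)*(3 - 1)/7*2² = -(-1)*2/7*4 = -⅐*(-2)*4 = (2/7)*4 = 8/7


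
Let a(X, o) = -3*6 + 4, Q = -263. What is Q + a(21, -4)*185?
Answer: -2853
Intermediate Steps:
a(X, o) = -14 (a(X, o) = -18 + 4 = -14)
Q + a(21, -4)*185 = -263 - 14*185 = -263 - 2590 = -2853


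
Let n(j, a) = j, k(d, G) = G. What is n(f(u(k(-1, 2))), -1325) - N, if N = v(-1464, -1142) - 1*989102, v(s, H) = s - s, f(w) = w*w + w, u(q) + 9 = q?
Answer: 989144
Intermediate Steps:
u(q) = -9 + q
f(w) = w + w² (f(w) = w² + w = w + w²)
v(s, H) = 0
N = -989102 (N = 0 - 1*989102 = 0 - 989102 = -989102)
n(f(u(k(-1, 2))), -1325) - N = (-9 + 2)*(1 + (-9 + 2)) - 1*(-989102) = -7*(1 - 7) + 989102 = -7*(-6) + 989102 = 42 + 989102 = 989144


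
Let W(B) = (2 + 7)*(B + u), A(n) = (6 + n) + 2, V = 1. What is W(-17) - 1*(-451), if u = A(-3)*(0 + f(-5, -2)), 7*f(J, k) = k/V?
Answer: 1996/7 ≈ 285.14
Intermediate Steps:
A(n) = 8 + n
f(J, k) = k/7 (f(J, k) = (k/1)/7 = (k*1)/7 = k/7)
u = -10/7 (u = (8 - 3)*(0 + (1/7)*(-2)) = 5*(0 - 2/7) = 5*(-2/7) = -10/7 ≈ -1.4286)
W(B) = -90/7 + 9*B (W(B) = (2 + 7)*(B - 10/7) = 9*(-10/7 + B) = -90/7 + 9*B)
W(-17) - 1*(-451) = (-90/7 + 9*(-17)) - 1*(-451) = (-90/7 - 153) + 451 = -1161/7 + 451 = 1996/7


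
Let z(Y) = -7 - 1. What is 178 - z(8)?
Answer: 186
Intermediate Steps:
z(Y) = -8
178 - z(8) = 178 - 1*(-8) = 178 + 8 = 186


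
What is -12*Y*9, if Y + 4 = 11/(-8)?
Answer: 1161/2 ≈ 580.50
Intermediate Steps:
Y = -43/8 (Y = -4 + 11/(-8) = -4 + 11*(-1/8) = -4 - 11/8 = -43/8 ≈ -5.3750)
-12*Y*9 = -12*(-43/8)*9 = (129/2)*9 = 1161/2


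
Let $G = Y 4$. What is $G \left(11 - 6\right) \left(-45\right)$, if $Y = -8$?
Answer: $7200$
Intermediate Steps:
$G = -32$ ($G = \left(-8\right) 4 = -32$)
$G \left(11 - 6\right) \left(-45\right) = - 32 \left(11 - 6\right) \left(-45\right) = \left(-32\right) 5 \left(-45\right) = \left(-160\right) \left(-45\right) = 7200$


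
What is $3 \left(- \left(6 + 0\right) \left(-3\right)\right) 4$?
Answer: $216$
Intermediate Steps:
$3 \left(- \left(6 + 0\right) \left(-3\right)\right) 4 = 3 \left(- 6 \left(-3\right)\right) 4 = 3 \left(\left(-1\right) \left(-18\right)\right) 4 = 3 \cdot 18 \cdot 4 = 54 \cdot 4 = 216$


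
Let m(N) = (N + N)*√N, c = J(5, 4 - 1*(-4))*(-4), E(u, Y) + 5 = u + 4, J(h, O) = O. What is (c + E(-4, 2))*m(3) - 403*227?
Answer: -91481 - 222*√3 ≈ -91866.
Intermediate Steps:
E(u, Y) = -1 + u (E(u, Y) = -5 + (u + 4) = -5 + (4 + u) = -1 + u)
c = -32 (c = (4 - 1*(-4))*(-4) = (4 + 4)*(-4) = 8*(-4) = -32)
m(N) = 2*N^(3/2) (m(N) = (2*N)*√N = 2*N^(3/2))
(c + E(-4, 2))*m(3) - 403*227 = (-32 + (-1 - 4))*(2*3^(3/2)) - 403*227 = (-32 - 5)*(2*(3*√3)) - 91481 = -222*√3 - 91481 = -91481 - 222*√3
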